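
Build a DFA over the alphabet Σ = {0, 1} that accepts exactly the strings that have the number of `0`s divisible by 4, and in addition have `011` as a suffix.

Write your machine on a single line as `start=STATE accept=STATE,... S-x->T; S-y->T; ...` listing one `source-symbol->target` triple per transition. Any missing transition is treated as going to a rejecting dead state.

Build one automaton per condition and run them in lockstep. The first has 4 states tracking the count of `0`s modulo 4; the second has 4 states tracking how much of the suffix `011` has currently been matched. A product state is a pair (one from each), accepting exactly when both do.
16 states suffice.
          0    1  
>  S0     S1   S0 
   S1     S2   S3 
   S2     S4   S5 
   S3     S2   S6 
   S4     S7   S8 
   S5     S4   S9 
   S6     S2  S10 
   S7     S1  S11 
   S8     S7  S12 
   S9     S4  S13 
   S10    S2  S10 
   S11    S1  S14 
   S12    S7  S15 
   S13    S4  S13 
 * S14    S1   S0 
   S15    S7  S15 
(> = start, * = accepting)

start=S0; accept=S14; S0-0->S1; S0-1->S0; S1-0->S2; S1-1->S3; S2-0->S4; S2-1->S5; S3-0->S2; S3-1->S6; S4-0->S7; S4-1->S8; S5-0->S4; S5-1->S9; S6-0->S2; S6-1->S10; S7-0->S1; S7-1->S11; S8-0->S7; S8-1->S12; S9-0->S4; S9-1->S13; S10-0->S2; S10-1->S10; S11-0->S1; S11-1->S14; S12-0->S7; S12-1->S15; S13-0->S4; S13-1->S13; S14-0->S1; S14-1->S0; S15-0->S7; S15-1->S15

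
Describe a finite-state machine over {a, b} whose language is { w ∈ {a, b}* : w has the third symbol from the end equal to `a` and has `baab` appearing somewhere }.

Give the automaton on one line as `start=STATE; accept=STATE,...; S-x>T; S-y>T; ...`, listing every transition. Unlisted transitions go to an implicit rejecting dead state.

start=s0; accept=s4,s5,s6,s11; s0-a>s0; s0-b>s1; s1-a>s2; s1-b>s1; s2-a>s3; s2-b>s1; s3-a>s0; s3-b>s4; s4-a>s5; s4-b>s6; s5-a>s7; s5-b>s8; s6-a>s9; s6-b>s10; s7-a>s11; s7-b>s4; s8-a>s5; s8-b>s6; s9-a>s7; s9-b>s8; s10-a>s9; s10-b>s10; s11-a>s11; s11-b>s4

Handle the two conditions separately and then intersect. One (15 states) tracks the last 3 symbols read; the other (5 states) tracks whether and how much of `baab` has been seen. Each combined state is a pair, one component from each; accept when both components accept. Minimizing collapses redundant product states.
With 12 states:
          a    b  
>  s0     s0   s1 
   s1     s2   s1 
   s2     s3   s1 
   s3     s0   s4 
 * s4     s5   s6 
 * s5     s7   s8 
 * s6     s9  s10 
   s7    s11   s4 
   s8     s5   s6 
   s9     s7   s8 
   s10    s9  s10 
 * s11   s11   s4 
(> = start, * = accepting)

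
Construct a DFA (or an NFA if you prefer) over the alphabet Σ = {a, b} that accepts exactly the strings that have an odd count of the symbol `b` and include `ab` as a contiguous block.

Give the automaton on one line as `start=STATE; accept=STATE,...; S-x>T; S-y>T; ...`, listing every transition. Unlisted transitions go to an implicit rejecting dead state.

Build one automaton per condition and run them in lockstep. The first has 2 states tracking the count of `b`s modulo 2; the second has 3 states tracking whether and how much of `ab` has been seen. A product state is a pair (one from each), accepting exactly when both do. Minimizing collapses redundant product states.
A 5-state machine:
        a   b  
>  S0   S1  S2 
   S1   S1  S3 
   S2   S4  S0 
 * S3   S3  S1 
   S4   S4  S1 
(> = start, * = accepting)

start=S0; accept=S3; S0-a>S1; S0-b>S2; S1-a>S1; S1-b>S3; S2-a>S4; S2-b>S0; S3-a>S3; S3-b>S1; S4-a>S4; S4-b>S1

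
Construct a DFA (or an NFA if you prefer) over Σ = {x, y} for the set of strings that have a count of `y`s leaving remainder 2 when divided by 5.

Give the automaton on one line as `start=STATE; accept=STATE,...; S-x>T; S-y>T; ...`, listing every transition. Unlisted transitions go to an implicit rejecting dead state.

Keep the running count of `y`s modulo 5: each `y` advances along the cycle q0 → q1 → q2 → q3 → q4 → q0 while other symbols loop. Accept at q2.
5 states suffice.
        x   y  
>  q0   q0  q1 
   q1   q1  q2 
 * q2   q2  q3 
   q3   q3  q4 
   q4   q4  q0 
(> = start, * = accepting)

start=q0; accept=q2; q0-x>q0; q0-y>q1; q1-x>q1; q1-y>q2; q2-x>q2; q2-y>q3; q3-x>q3; q3-y>q4; q4-x>q4; q4-y>q0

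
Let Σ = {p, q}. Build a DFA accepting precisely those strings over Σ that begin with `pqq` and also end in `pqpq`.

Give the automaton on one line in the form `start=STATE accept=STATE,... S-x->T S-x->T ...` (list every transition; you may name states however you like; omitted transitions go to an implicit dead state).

Handle the two conditions separately and then intersect. The first has 5 states tracking whether the input so far still matches the prefix `pqq`; the second has 5 states tracking how much of the suffix `pqpq` has currently been matched. A product state is a pair (one from each), accepting exactly when both do.
          p    q  
>  S0     S1   S2 
   S1     S3   S4 
   S2     S3   S2 
   S3     S3   S5 
   S4     S6   S7 
   S5     S6   S2 
   S6     S3   S8 
   S7     S9   S7 
   S8     S6   S2 
   S9     S9  S10 
   S10   S11   S7 
   S11    S9  S12 
 * S12   S11   S7 
(> = start, * = accepting)

start=S0 accept=S12 S0-p->S1 S0-q->S2 S1-p->S3 S1-q->S4 S2-p->S3 S2-q->S2 S3-p->S3 S3-q->S5 S4-p->S6 S4-q->S7 S5-p->S6 S5-q->S2 S6-p->S3 S6-q->S8 S7-p->S9 S7-q->S7 S8-p->S6 S8-q->S2 S9-p->S9 S9-q->S10 S10-p->S11 S10-q->S7 S11-p->S9 S11-q->S12 S12-p->S11 S12-q->S7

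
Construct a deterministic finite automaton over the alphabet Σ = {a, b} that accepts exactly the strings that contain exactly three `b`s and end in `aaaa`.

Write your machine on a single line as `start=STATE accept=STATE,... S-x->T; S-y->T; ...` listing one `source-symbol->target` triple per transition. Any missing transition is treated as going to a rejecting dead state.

Build one automaton per condition and run them in lockstep. One (5 states) tracks the count of `b`s, saturating at 4; the other (5 states) tracks how much of the suffix `aaaa` has currently been matched. Each combined state is a pair, one component from each; accept when both components accept. Minimizing collapses redundant product states.
With 9 states:
        a   b  
>  s0   s0  s1 
   s1   s1  s2 
   s2   s2  s3 
   s3   s4  s5 
   s4   s6  s5 
   s5   s5  s5 
   s6   s7  s5 
   s7   s8  s5 
 * s8   s8  s5 
(> = start, * = accepting)

start=s0; accept=s8; s0-a->s0; s0-b->s1; s1-a->s1; s1-b->s2; s2-a->s2; s2-b->s3; s3-a->s4; s3-b->s5; s4-a->s6; s4-b->s5; s5-a->s5; s5-b->s5; s6-a->s7; s6-b->s5; s7-a->s8; s7-b->s5; s8-a->s8; s8-b->s5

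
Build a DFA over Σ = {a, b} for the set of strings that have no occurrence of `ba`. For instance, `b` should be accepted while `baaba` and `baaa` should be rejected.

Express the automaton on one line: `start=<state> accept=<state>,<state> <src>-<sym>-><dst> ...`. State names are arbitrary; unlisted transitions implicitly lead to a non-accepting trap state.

This is the complement of 'contains `ba`'. Use the same substring-matching states — q0 through q2 holding how much of `ba` has just been matched — but flip the accepting set: everything except the trap q2 accepts.
3 states suffice.
        a   b  
>* q0   q0  q1 
 * q1   q2  q1 
   q2   q2  q2 
(> = start, * = accepting)

start=q0 accept=q0,q1 q0-a->q0 q0-b->q1 q1-a->q2 q1-b->q1 q2-a->q2 q2-b->q2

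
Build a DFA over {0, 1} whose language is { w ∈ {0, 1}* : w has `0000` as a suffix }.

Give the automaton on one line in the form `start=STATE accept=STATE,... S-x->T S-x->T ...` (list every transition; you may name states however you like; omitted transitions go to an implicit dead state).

start=q0 accept=q4 q0-0->q1 q0-1->q0 q1-0->q2 q1-1->q0 q2-0->q3 q2-1->q0 q3-0->q4 q3-1->q0 q4-0->q4 q4-1->q0

Let each state record the length of the longest suffix of the input read so far that is also a prefix of `0000`. q1 means the last symbol is `0`; q2 means the last 2 symbols are `00`; q3 means the last 3 symbols are `000`; q4 means the last 4 symbols are `0000`. Accept only at q4, where the string currently ends in `0000`.
5 states suffice.
        0   1  
>  q0   q1  q0 
   q1   q2  q0 
   q2   q3  q0 
   q3   q4  q0 
 * q4   q4  q0 
(> = start, * = accepting)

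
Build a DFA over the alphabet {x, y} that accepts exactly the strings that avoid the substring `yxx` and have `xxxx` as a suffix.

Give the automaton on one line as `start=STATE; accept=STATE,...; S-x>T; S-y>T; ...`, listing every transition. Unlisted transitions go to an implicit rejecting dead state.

start=q0; accept=q5; q0-x>q1; q0-y>q2; q1-x>q3; q1-y>q2; q2-x>q2; q2-y>q2; q3-x>q4; q3-y>q2; q4-x>q5; q4-y>q2; q5-x>q5; q5-y>q2

Handle the two conditions separately and then intersect. The first has 4 states tracking partial matches of the forbidden pattern `yxx`; the second has 5 states tracking how much of the suffix `xxxx` has currently been matched. A product state is a pair (one from each), accepting exactly when both do. Minimizing collapses redundant product states.
6 states suffice.
        x   y  
>  q0   q1  q2 
   q1   q3  q2 
   q2   q2  q2 
   q3   q4  q2 
   q4   q5  q2 
 * q5   q5  q2 
(> = start, * = accepting)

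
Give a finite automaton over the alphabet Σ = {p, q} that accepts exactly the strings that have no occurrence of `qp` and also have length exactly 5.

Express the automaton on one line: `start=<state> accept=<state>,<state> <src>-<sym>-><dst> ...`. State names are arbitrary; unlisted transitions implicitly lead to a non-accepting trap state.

Handle the two conditions separately and then intersect. One (3 states) tracks partial matches of the forbidden pattern `qp`; the other (7 states) tracks the input length, saturating at 6. Each combined state is a pair, one component from each; accept when both components accept. After merging equivalent states the machine shrinks.
With 11 states:
          p    q  
>  S0     S1   S2 
   S1     S3   S4 
   S2     S5   S4 
   S3     S6   S7 
   S4     S5   S7 
   S5     S5   S5 
   S6     S8   S9 
   S7     S5   S9 
   S8    S10  S10 
   S9     S5  S10 
 * S10    S5   S5 
(> = start, * = accepting)

start=S0 accept=S10 S0-p->S1 S0-q->S2 S1-p->S3 S1-q->S4 S2-p->S5 S2-q->S4 S3-p->S6 S3-q->S7 S4-p->S5 S4-q->S7 S5-p->S5 S5-q->S5 S6-p->S8 S6-q->S9 S7-p->S5 S7-q->S9 S8-p->S10 S8-q->S10 S9-p->S5 S9-q->S10 S10-p->S5 S10-q->S5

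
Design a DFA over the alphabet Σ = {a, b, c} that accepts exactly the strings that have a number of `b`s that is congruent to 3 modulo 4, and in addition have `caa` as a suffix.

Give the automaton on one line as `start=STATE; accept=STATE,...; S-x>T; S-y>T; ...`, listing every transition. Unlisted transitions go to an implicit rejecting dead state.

start=q0; accept=q6; q0-a>q0; q0-b>q1; q0-c>q0; q1-a>q1; q1-b>q2; q1-c>q1; q2-a>q2; q2-b>q3; q2-c>q2; q3-a>q3; q3-b>q0; q3-c>q4; q4-a>q5; q4-b>q0; q4-c>q4; q5-a>q6; q5-b>q0; q5-c>q4; q6-a>q3; q6-b>q0; q6-c>q4

Build one automaton per condition and run them in lockstep. The first has 4 states tracking the count of `b`s modulo 4; the second has 4 states tracking how much of the suffix `caa` has currently been matched. A product state is a pair (one from each), accepting exactly when both do. Equivalent product states are then merged.
        a   b   c  
>  q0   q0  q1  q0 
   q1   q1  q2  q1 
   q2   q2  q3  q2 
   q3   q3  q0  q4 
   q4   q5  q0  q4 
   q5   q6  q0  q4 
 * q6   q3  q0  q4 
(> = start, * = accepting)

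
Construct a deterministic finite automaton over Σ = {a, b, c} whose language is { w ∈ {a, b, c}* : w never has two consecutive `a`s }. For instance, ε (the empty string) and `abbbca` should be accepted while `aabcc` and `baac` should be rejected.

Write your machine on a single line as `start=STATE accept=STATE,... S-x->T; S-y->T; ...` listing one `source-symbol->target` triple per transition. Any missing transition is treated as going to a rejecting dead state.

start=q0; accept=q0,q1; q0-a->q1; q0-b->q0; q0-c->q0; q1-a->q2; q1-b->q0; q1-c->q0; q2-a->q2; q2-b->q2; q2-c->q2

Track partial matches of the forbidden pattern `aa`. State q2 is a dead state reached once `aa` has occurred; every other state accepts. q0 means no part of `aa` is currently matched.
A 3-state machine:
        a   b   c  
>* q0   q1  q0  q0 
 * q1   q2  q0  q0 
   q2   q2  q2  q2 
(> = start, * = accepting)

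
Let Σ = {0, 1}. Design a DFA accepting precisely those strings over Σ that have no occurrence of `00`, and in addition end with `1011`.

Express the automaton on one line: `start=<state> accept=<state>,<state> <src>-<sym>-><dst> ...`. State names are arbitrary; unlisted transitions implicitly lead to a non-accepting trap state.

Run two small machines in parallel and take their product. The first has 3 states tracking partial matches of the forbidden pattern `00`; the second has 5 states tracking how much of the suffix `1011` has currently been matched. A product state is a pair (one from each), accepting exactly when both do.
An 11-state machine:
       0  1 
>  A   B  C 
   B   D  C 
   C   E  C 
   D   D  F 
   E   D  G 
   F   H  F 
   G   E  I 
   H   D  J 
 * I   E  C 
   J   H  K 
   K   H  F 
(> = start, * = accepting)

start=A accept=I A-0->B A-1->C B-0->D B-1->C C-0->E C-1->C D-0->D D-1->F E-0->D E-1->G F-0->H F-1->F G-0->E G-1->I H-0->D H-1->J I-0->E I-1->C J-0->H J-1->K K-0->H K-1->F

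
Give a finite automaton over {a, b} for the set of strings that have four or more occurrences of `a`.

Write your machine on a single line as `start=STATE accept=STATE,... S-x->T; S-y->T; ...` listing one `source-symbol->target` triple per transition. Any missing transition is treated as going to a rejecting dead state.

Count `a`s, saturating at 5: states S0 through S4 mean 0 through 4 `a`s seen; S5 means more than 4. Each `a` increments (capped at S5); other symbols loop. Accept from {S4, S5}.
With 6 states:
        a   b  
>  S0   S1  S0 
   S1   S2  S1 
   S2   S3  S2 
   S3   S4  S3 
 * S4   S5  S4 
 * S5   S5  S5 
(> = start, * = accepting)

start=S0; accept=S4,S5; S0-a->S1; S0-b->S0; S1-a->S2; S1-b->S1; S2-a->S3; S2-b->S2; S3-a->S4; S3-b->S3; S4-a->S5; S4-b->S4; S5-a->S5; S5-b->S5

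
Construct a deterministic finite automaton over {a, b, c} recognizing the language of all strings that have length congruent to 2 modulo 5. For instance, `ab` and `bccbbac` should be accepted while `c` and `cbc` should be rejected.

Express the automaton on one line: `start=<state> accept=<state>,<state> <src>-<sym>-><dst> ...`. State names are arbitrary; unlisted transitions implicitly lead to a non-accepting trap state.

start=q0 accept=q2 q0-a->q1 q0-b->q1 q0-c->q1 q1-a->q2 q1-b->q2 q1-c->q2 q2-a->q3 q2-b->q3 q2-c->q3 q3-a->q4 q3-b->q4 q3-c->q4 q4-a->q0 q4-b->q0 q4-c->q0

Count input length modulo 5: every symbol advances one step around the cycle q0 → q1 → q2 → q3 → q4 → q0. Accept at q2.
        a   b   c  
>  q0   q1  q1  q1 
   q1   q2  q2  q2 
 * q2   q3  q3  q3 
   q3   q4  q4  q4 
   q4   q0  q0  q0 
(> = start, * = accepting)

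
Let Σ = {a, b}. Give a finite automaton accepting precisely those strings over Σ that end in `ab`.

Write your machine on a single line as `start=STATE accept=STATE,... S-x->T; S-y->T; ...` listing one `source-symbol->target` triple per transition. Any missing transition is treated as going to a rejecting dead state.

start=s0; accept=s2; s0-a->s1; s0-b->s0; s1-a->s1; s1-b->s2; s2-a->s1; s2-b->s0

Let each state record the length of the longest suffix of the input read so far that is also a prefix of `ab`. s1 means the last symbol is `a`; s2 means the last 2 symbols are `ab`. Accept only at s2, where the string currently ends in `ab`.
A 3-state machine:
        a   b  
>  s0   s1  s0 
   s1   s1  s2 
 * s2   s1  s0 
(> = start, * = accepting)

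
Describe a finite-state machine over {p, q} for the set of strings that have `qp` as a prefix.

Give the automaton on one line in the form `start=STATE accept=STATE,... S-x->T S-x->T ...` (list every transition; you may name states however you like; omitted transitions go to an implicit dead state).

start=A accept=C A-p->D A-q->B B-p->C B-q->D C-p->C C-q->C D-p->D D-q->D

Walk along `qp` while the input agrees: from A take `q` to B, and so on. Any deviation drops to the rejecting sink D. Once C is reached the prefix is confirmed and every continuation is accepted.
A 4-state machine:
       p  q 
>  A   D  B 
   B   C  D 
 * C   C  C 
   D   D  D 
(> = start, * = accepting)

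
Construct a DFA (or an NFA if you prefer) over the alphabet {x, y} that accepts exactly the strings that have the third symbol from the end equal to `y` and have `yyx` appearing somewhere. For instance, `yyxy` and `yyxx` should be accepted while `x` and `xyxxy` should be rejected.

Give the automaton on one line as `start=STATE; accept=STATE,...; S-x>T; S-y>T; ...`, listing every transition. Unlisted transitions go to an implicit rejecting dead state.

start=q0; accept=q13,q15,q16,q21; q0-x>q1; q0-y>q2; q1-x>q3; q1-y>q4; q2-x>q5; q2-y>q6; q3-x>q7; q3-y>q8; q4-x>q9; q4-y>q10; q5-x>q11; q5-y>q12; q6-x>q13; q6-y>q14; q7-x>q7; q7-y>q8; q8-x>q9; q8-y>q10; q9-x>q11; q9-y>q12; q10-x>q13; q10-y>q14; q11-x>q7; q11-y>q8; q12-x>q9; q12-y>q10; q13-x>q15; q13-y>q16; q14-x>q13; q14-y>q14; q15-x>q17; q15-y>q18; q16-x>q19; q16-y>q20; q17-x>q17; q17-y>q18; q18-x>q19; q18-y>q20; q19-x>q15; q19-y>q16; q20-x>q13; q20-y>q21; q21-x>q13; q21-y>q21

Handle the two conditions separately and then intersect. One (15 states) tracks the last 3 symbols read; the other (4 states) tracks whether and how much of `yyx` has been seen. Each combined state is a pair, one component from each; accept when both components accept.
A 22-state machine:
          x    y  
>  q0     q1   q2 
   q1     q3   q4 
   q2     q5   q6 
   q3     q7   q8 
   q4     q9  q10 
   q5    q11  q12 
   q6    q13  q14 
   q7     q7   q8 
   q8     q9  q10 
   q9    q11  q12 
   q10   q13  q14 
   q11    q7   q8 
   q12    q9  q10 
 * q13   q15  q16 
   q14   q13  q14 
 * q15   q17  q18 
 * q16   q19  q20 
   q17   q17  q18 
   q18   q19  q20 
   q19   q15  q16 
   q20   q13  q21 
 * q21   q13  q21 
(> = start, * = accepting)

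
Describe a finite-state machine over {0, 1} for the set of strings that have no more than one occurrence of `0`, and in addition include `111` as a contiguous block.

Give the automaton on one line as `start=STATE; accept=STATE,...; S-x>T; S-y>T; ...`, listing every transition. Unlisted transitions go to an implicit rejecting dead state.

start=S0; accept=S8,S10; S0-0>S1; S0-1>S2; S1-0>S3; S1-1>S4; S2-0>S1; S2-1>S5; S3-0>S3; S3-1>S6; S4-0>S3; S4-1>S7; S5-0>S1; S5-1>S8; S6-0>S3; S6-1>S9; S7-0>S3; S7-1>S10; S8-0>S10; S8-1>S8; S9-0>S3; S9-1>S11; S10-0>S11; S10-1>S10; S11-0>S11; S11-1>S11

Build one automaton per condition and run them in lockstep. The first has 3 states tracking the count of `0`s, saturating at 2; the second has 4 states tracking whether and how much of `111` has been seen. A product state is a pair (one from each), accepting exactly when both do.
          0    1  
>  S0     S1   S2 
   S1     S3   S4 
   S2     S1   S5 
   S3     S3   S6 
   S4     S3   S7 
   S5     S1   S8 
   S6     S3   S9 
   S7     S3  S10 
 * S8    S10   S8 
   S9     S3  S11 
 * S10   S11  S10 
   S11   S11  S11 
(> = start, * = accepting)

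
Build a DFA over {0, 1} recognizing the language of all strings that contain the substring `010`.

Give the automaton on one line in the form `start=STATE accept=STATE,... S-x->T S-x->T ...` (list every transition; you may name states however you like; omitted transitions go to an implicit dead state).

Track how much of `010` has been matched so far: state q0 is no progress, q3 is the absorbing accept state reached once `010` has occurred. Intermediate states record partial matches; on a mismatch, fall back to the longest reusable overlap.
A 4-state machine:
        0   1  
>  q0   q1  q0 
   q1   q1  q2 
   q2   q3  q0 
 * q3   q3  q3 
(> = start, * = accepting)

start=q0 accept=q3 q0-0->q1 q0-1->q0 q1-0->q1 q1-1->q2 q2-0->q3 q2-1->q0 q3-0->q3 q3-1->q3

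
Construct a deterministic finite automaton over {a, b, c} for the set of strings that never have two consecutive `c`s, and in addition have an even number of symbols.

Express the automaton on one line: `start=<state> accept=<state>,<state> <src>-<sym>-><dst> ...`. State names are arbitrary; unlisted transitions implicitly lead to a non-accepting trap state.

Handle the two conditions separately and then intersect. One (3 states) tracks partial matches of the forbidden pattern `cc`; the other (2 states) tracks the input length modulo 2. Each combined state is a pair, one component from each; accept when both components accept.
6 states suffice.
        a   b   c  
>* q0   q1  q1  q2 
   q1   q0  q0  q3 
   q2   q0  q0  q4 
 * q3   q1  q1  q5 
   q4   q5  q5  q5 
   q5   q4  q4  q4 
(> = start, * = accepting)

start=q0 accept=q0,q3 q0-a->q1 q0-b->q1 q0-c->q2 q1-a->q0 q1-b->q0 q1-c->q3 q2-a->q0 q2-b->q0 q2-c->q4 q3-a->q1 q3-b->q1 q3-c->q5 q4-a->q5 q4-b->q5 q4-c->q5 q5-a->q4 q5-b->q4 q5-c->q4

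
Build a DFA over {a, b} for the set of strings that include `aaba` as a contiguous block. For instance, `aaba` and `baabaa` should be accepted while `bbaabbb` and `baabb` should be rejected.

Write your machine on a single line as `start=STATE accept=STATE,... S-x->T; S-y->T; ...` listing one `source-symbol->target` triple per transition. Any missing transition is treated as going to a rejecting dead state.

start=q0; accept=q4; q0-a->q1; q0-b->q0; q1-a->q2; q1-b->q0; q2-a->q2; q2-b->q3; q3-a->q4; q3-b->q0; q4-a->q4; q4-b->q4

Track how much of `aaba` has been matched so far: state q0 is no progress, q4 is the absorbing accept state reached once `aaba` has occurred. Intermediate states record partial matches; on a mismatch, fall back to the longest reusable overlap.
With 5 states:
        a   b  
>  q0   q1  q0 
   q1   q2  q0 
   q2   q2  q3 
   q3   q4  q0 
 * q4   q4  q4 
(> = start, * = accepting)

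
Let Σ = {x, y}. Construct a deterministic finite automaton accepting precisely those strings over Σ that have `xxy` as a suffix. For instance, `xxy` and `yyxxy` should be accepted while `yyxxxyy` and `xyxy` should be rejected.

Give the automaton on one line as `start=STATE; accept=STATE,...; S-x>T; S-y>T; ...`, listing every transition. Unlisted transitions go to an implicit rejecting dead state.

start=A; accept=D; A-x>B; A-y>A; B-x>C; B-y>A; C-x>C; C-y>D; D-x>B; D-y>A

Remember how much of `xxy` the current input suffix matches. State A means no match yet; B means the last symbol is `x`; C means the last 2 symbols are `xx`; D means the last 3 symbols are `xxy`. Only D accepts. On a mismatch, fall back to the longest proper suffix that is still a prefix of `xxy`.
A 4-state machine:
       x  y 
>  A   B  A 
   B   C  A 
   C   C  D 
 * D   B  A 
(> = start, * = accepting)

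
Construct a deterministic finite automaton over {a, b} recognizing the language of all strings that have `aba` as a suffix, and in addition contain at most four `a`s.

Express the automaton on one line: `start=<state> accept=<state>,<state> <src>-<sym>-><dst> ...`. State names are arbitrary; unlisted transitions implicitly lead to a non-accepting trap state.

Run two small machines in parallel and take their product. The first has 4 states tracking how much of the suffix `aba` has currently been matched; the second has 6 states tracking the count of `a`s, saturating at 5. A product state is a pair (one from each), accepting exactly when both do.
20 states suffice.
          a    b  
>  q0     q1   q0 
   q1     q2   q3 
   q2     q4   q5 
   q3     q6   q7 
   q4     q8   q9 
   q5    q10  q11 
 * q6     q4   q5 
   q7     q2   q7 
   q8    q12  q13 
   q9    q14  q15 
 * q10    q8   q9 
   q11    q4  q11 
   q12   q12  q16 
   q13   q17  q18 
 * q14   q12  q13 
   q15    q8  q15 
   q16   q17  q19 
   q17   q12  q16 
   q18   q12  q18 
   q19   q12  q19 
(> = start, * = accepting)

start=q0 accept=q6,q10,q14 q0-a->q1 q0-b->q0 q1-a->q2 q1-b->q3 q2-a->q4 q2-b->q5 q3-a->q6 q3-b->q7 q4-a->q8 q4-b->q9 q5-a->q10 q5-b->q11 q6-a->q4 q6-b->q5 q7-a->q2 q7-b->q7 q8-a->q12 q8-b->q13 q9-a->q14 q9-b->q15 q10-a->q8 q10-b->q9 q11-a->q4 q11-b->q11 q12-a->q12 q12-b->q16 q13-a->q17 q13-b->q18 q14-a->q12 q14-b->q13 q15-a->q8 q15-b->q15 q16-a->q17 q16-b->q19 q17-a->q12 q17-b->q16 q18-a->q12 q18-b->q18 q19-a->q12 q19-b->q19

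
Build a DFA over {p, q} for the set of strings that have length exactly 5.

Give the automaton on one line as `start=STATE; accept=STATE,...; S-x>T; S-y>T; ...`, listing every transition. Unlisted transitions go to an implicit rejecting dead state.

start=A; accept=F; A-p>B; A-q>B; B-p>C; B-q>C; C-p>D; C-q>D; D-p>E; D-q>E; E-p>F; E-q>F; F-p>G; F-q>G; G-p>G; G-q>G

Count input length up to 6: every symbol moves from A toward G, which means 'more than 5' and absorbs. Accept from {F}.
A 7-state machine:
       p  q 
>  A   B  B 
   B   C  C 
   C   D  D 
   D   E  E 
   E   F  F 
 * F   G  G 
   G   G  G 
(> = start, * = accepting)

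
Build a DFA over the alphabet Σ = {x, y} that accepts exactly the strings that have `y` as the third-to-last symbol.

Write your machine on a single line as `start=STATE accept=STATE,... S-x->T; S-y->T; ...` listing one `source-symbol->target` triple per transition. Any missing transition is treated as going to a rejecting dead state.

A DFA must remember the last 3 symbols (since which symbol is third-to-last isn't known until the input ends). Use one state per possible window of the last ≤3 symbols; accept from those whose window starts with `y`.
15 states suffice.
          x    y  
>  q0     q1   q2 
   q1     q3   q4 
   q2     q5   q6 
   q3     q7   q8 
   q4     q9  q10 
   q5    q11  q12 
   q6    q13  q14 
   q7     q7   q8 
   q8     q9  q10 
   q9    q11  q12 
   q10   q13  q14 
 * q11    q7   q8 
 * q12    q9  q10 
 * q13   q11  q12 
 * q14   q13  q14 
(> = start, * = accepting)

start=q0; accept=q11,q12,q13,q14; q0-x->q1; q0-y->q2; q1-x->q3; q1-y->q4; q2-x->q5; q2-y->q6; q3-x->q7; q3-y->q8; q4-x->q9; q4-y->q10; q5-x->q11; q5-y->q12; q6-x->q13; q6-y->q14; q7-x->q7; q7-y->q8; q8-x->q9; q8-y->q10; q9-x->q11; q9-y->q12; q10-x->q13; q10-y->q14; q11-x->q7; q11-y->q8; q12-x->q9; q12-y->q10; q13-x->q11; q13-y->q12; q14-x->q13; q14-y->q14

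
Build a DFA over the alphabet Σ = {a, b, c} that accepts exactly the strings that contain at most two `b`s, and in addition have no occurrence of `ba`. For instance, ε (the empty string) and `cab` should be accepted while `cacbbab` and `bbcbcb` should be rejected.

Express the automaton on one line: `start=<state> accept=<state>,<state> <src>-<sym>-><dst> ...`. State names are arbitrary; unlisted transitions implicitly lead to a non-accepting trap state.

Build one automaton per condition and run them in lockstep. One (4 states) tracks the count of `b`s, saturating at 3; the other (3 states) tracks partial matches of the forbidden pattern `ba`. Each combined state is a pair, one component from each; accept when both components accept.
        a   b   c  
>* q0   q0  q1  q0 
 * q1   q2  q3  q4 
   q2   q2  q5  q2 
 * q3   q5  q6  q7 
 * q4   q4  q3  q4 
   q5   q5  q8  q5 
   q6   q8  q6  q9 
 * q7   q7  q6  q7 
   q8   q8  q8  q8 
   q9   q9  q6  q9 
(> = start, * = accepting)

start=q0 accept=q0,q1,q3,q4,q7 q0-a->q0 q0-b->q1 q0-c->q0 q1-a->q2 q1-b->q3 q1-c->q4 q2-a->q2 q2-b->q5 q2-c->q2 q3-a->q5 q3-b->q6 q3-c->q7 q4-a->q4 q4-b->q3 q4-c->q4 q5-a->q5 q5-b->q8 q5-c->q5 q6-a->q8 q6-b->q6 q6-c->q9 q7-a->q7 q7-b->q6 q7-c->q7 q8-a->q8 q8-b->q8 q8-c->q8 q9-a->q9 q9-b->q6 q9-c->q9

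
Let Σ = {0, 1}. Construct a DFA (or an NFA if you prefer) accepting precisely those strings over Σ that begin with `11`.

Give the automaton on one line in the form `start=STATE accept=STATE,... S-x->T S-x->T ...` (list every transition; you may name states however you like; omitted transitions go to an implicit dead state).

Check the first 2 symbols one by one: S0 through S1 record how many have matched `11` so far; any wrong symbol goes to the dead state S3. After all 2 match we enter the accepting sink S2.
A 4-state machine:
        0   1  
>  S0   S3  S1 
   S1   S3  S2 
 * S2   S2  S2 
   S3   S3  S3 
(> = start, * = accepting)

start=S0 accept=S2 S0-0->S3 S0-1->S1 S1-0->S3 S1-1->S2 S2-0->S2 S2-1->S2 S3-0->S3 S3-1->S3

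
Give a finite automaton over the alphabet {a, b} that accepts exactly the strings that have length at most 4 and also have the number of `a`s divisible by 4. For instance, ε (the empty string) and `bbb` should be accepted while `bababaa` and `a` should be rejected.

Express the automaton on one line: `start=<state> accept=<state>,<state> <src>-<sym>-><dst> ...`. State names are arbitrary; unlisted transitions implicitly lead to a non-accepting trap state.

Build one automaton per condition and run them in lockstep. The first has 6 states tracking the input length, saturating at 5; the second has 4 states tracking the count of `a`s modulo 4. A product state is a pair (one from each), accepting exactly when both do. Minimizing collapses redundant product states.
        a   b  
>* q0   q1  q2 
   q1   q3  q4 
 * q2   q4  q5 
   q3   q6  q4 
   q4   q4  q4 
 * q5   q4  q7 
   q6   q8  q4 
 * q7   q4  q8 
 * q8   q4  q4 
(> = start, * = accepting)

start=q0 accept=q0,q2,q5,q7,q8 q0-a->q1 q0-b->q2 q1-a->q3 q1-b->q4 q2-a->q4 q2-b->q5 q3-a->q6 q3-b->q4 q4-a->q4 q4-b->q4 q5-a->q4 q5-b->q7 q6-a->q8 q6-b->q4 q7-a->q4 q7-b->q8 q8-a->q4 q8-b->q4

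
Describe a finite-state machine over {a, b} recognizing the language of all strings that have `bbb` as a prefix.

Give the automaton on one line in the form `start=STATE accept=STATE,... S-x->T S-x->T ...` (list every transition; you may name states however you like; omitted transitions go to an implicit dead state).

Check the first 3 symbols one by one: S0 through S2 record how many have matched `bbb` so far; any wrong symbol goes to the dead state S4. After all 3 match we enter the accepting sink S3.
        a   b  
>  S0   S4  S1 
   S1   S4  S2 
   S2   S4  S3 
 * S3   S3  S3 
   S4   S4  S4 
(> = start, * = accepting)

start=S0 accept=S3 S0-a->S4 S0-b->S1 S1-a->S4 S1-b->S2 S2-a->S4 S2-b->S3 S3-a->S3 S3-b->S3 S4-a->S4 S4-b->S4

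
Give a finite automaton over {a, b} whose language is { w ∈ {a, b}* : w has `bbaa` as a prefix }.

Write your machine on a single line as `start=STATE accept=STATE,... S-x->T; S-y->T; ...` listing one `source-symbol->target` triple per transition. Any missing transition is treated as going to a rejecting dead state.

start=q0; accept=q4; q0-a->q5; q0-b->q1; q1-a->q5; q1-b->q2; q2-a->q3; q2-b->q5; q3-a->q4; q3-b->q5; q4-a->q4; q4-b->q4; q5-a->q5; q5-b->q5

Walk along `bbaa` while the input agrees: from q0 take `b` to q1, and so on. Any deviation drops to the rejecting sink q5. Once q4 is reached the prefix is confirmed and every continuation is accepted.
        a   b  
>  q0   q5  q1 
   q1   q5  q2 
   q2   q3  q5 
   q3   q4  q5 
 * q4   q4  q4 
   q5   q5  q5 
(> = start, * = accepting)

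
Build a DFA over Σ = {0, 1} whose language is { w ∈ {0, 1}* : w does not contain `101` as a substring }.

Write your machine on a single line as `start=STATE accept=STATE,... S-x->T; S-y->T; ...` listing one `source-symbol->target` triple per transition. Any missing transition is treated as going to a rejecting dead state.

start=A; accept=A,B,C; A-0->A; A-1->B; B-0->C; B-1->B; C-0->A; C-1->D; D-0->D; D-1->D

This is the complement of 'contains `101`'. Use the same substring-matching states — A through D holding how much of `101` has just been matched — but flip the accepting set: everything except the trap D accepts.
       0  1 
>* A   A  B 
 * B   C  B 
 * C   A  D 
   D   D  D 
(> = start, * = accepting)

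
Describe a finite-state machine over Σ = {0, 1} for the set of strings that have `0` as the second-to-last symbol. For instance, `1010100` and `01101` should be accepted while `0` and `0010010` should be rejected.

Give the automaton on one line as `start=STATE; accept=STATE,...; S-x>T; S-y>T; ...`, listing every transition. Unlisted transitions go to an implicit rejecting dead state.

Because acceptance depends on a position counted from the end, the machine has to buffer the most recent 2 symbols. Make each state the string of the last up-to-2 symbols read; on input `x` shift the window left and append `x`. Accept when the buffered window has length 2 and begins with `0`.
7 states suffice.
        0   1  
>  s0   s1  s2 
   s1   s3  s4 
   s2   s5  s6 
 * s3   s3  s4 
 * s4   s5  s6 
   s5   s3  s4 
   s6   s5  s6 
(> = start, * = accepting)

start=s0; accept=s3,s4; s0-0>s1; s0-1>s2; s1-0>s3; s1-1>s4; s2-0>s5; s2-1>s6; s3-0>s3; s3-1>s4; s4-0>s5; s4-1>s6; s5-0>s3; s5-1>s4; s6-0>s5; s6-1>s6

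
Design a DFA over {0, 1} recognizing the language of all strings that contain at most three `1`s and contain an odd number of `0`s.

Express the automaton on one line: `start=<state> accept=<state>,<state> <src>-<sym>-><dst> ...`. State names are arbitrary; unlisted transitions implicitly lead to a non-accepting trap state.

start=s0 accept=s1,s3,s5,s7 s0-0->s1 s0-1->s2 s1-0->s0 s1-1->s3 s2-0->s3 s2-1->s4 s3-0->s2 s3-1->s5 s4-0->s5 s4-1->s6 s5-0->s4 s5-1->s7 s6-0->s7 s6-1->s8 s7-0->s6 s7-1->s8 s8-0->s8 s8-1->s8

Run two small machines in parallel and take their product. The first has 5 states tracking the count of `1`s, saturating at 4; the second has 2 states tracking the count of `0`s modulo 2. A product state is a pair (one from each), accepting exactly when both do. After merging equivalent states the machine shrinks.
With 9 states:
        0   1  
>  s0   s1  s2 
 * s1   s0  s3 
   s2   s3  s4 
 * s3   s2  s5 
   s4   s5  s6 
 * s5   s4  s7 
   s6   s7  s8 
 * s7   s6  s8 
   s8   s8  s8 
(> = start, * = accepting)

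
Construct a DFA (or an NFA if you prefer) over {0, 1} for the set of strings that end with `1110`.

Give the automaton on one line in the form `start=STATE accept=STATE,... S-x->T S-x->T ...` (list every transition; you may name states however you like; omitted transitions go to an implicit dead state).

Remember how much of `1110` the current input suffix matches. State q0 means no match yet; q1 means the last symbol is `1`; q2 means the last 2 symbols are `11`; q3 means the last 3 symbols are `111`; q4 means the last 4 symbols are `1110`. Only q4 accepts. On a mismatch, fall back to the longest proper suffix that is still a prefix of `1110`.
        0   1  
>  q0   q0  q1 
   q1   q0  q2 
   q2   q0  q3 
   q3   q4  q3 
 * q4   q0  q1 
(> = start, * = accepting)

start=q0 accept=q4 q0-0->q0 q0-1->q1 q1-0->q0 q1-1->q2 q2-0->q0 q2-1->q3 q3-0->q4 q3-1->q3 q4-0->q0 q4-1->q1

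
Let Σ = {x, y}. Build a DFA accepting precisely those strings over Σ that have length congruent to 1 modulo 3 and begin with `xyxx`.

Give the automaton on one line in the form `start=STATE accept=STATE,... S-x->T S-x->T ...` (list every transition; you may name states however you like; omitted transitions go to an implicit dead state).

Handle the two conditions separately and then intersect. The first has 3 states tracking the input length modulo 3; the second has 6 states tracking whether the input so far still matches the prefix `xyxx`. A product state is a pair (one from each), accepting exactly when both do. After merging equivalent states the machine shrinks.
8 states suffice.
        x   y  
>  q0   q1  q2 
   q1   q2  q3 
   q2   q2  q2 
   q3   q4  q2 
   q4   q5  q2 
 * q5   q6  q6 
   q6   q7  q7 
   q7   q5  q5 
(> = start, * = accepting)

start=q0 accept=q5 q0-x->q1 q0-y->q2 q1-x->q2 q1-y->q3 q2-x->q2 q2-y->q2 q3-x->q4 q3-y->q2 q4-x->q5 q4-y->q2 q5-x->q6 q5-y->q6 q6-x->q7 q6-y->q7 q7-x->q5 q7-y->q5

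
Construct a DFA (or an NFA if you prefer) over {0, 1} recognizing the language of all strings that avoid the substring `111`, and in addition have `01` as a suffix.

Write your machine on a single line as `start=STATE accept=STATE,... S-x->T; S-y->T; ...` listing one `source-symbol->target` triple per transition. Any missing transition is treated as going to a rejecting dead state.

Build one automaton per condition and run them in lockstep. The first has 4 states tracking partial matches of the forbidden pattern `111`; the second has 3 states tracking how much of the suffix `01` has currently been matched. A product state is a pair (one from each), accepting exactly when both do. Equivalent product states are then merged.
6 states suffice.
        0   1  
>  S0   S1  S2 
   S1   S1  S3 
   S2   S1  S4 
 * S3   S1  S4 
   S4   S1  S5 
   S5   S5  S5 
(> = start, * = accepting)

start=S0; accept=S3; S0-0->S1; S0-1->S2; S1-0->S1; S1-1->S3; S2-0->S1; S2-1->S4; S3-0->S1; S3-1->S4; S4-0->S1; S4-1->S5; S5-0->S5; S5-1->S5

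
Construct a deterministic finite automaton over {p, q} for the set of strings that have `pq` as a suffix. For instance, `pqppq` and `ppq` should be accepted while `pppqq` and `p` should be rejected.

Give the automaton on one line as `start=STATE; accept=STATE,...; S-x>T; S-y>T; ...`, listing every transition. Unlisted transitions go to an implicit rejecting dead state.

start=S0; accept=S2; S0-p>S1; S0-q>S0; S1-p>S1; S1-q>S2; S2-p>S1; S2-q>S0

Let each state record the length of the longest suffix of the input read so far that is also a prefix of `pq`. S1 means the last symbol is `p`; S2 means the last 2 symbols are `pq`. Accept only at S2, where the string currently ends in `pq`.
With 3 states:
        p   q  
>  S0   S1  S0 
   S1   S1  S2 
 * S2   S1  S0 
(> = start, * = accepting)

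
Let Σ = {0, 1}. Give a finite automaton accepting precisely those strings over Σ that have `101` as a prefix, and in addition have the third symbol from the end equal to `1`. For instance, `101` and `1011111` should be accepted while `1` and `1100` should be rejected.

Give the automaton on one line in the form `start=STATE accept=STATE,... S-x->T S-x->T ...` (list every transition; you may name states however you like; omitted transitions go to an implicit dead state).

Handle the two conditions separately and then intersect. One (5 states) tracks whether the input so far still matches the prefix `101`; the other (15 states) tracks the last 3 symbols read. Each combined state is a pair, one component from each; accept when both components accept. Minimizing collapses redundant product states.
A 12-state machine:
          0    1  
>  S0     S1   S2 
   S1     S1   S1 
   S2     S3   S1 
   S3     S1   S4 
 * S4     S5   S6 
   S5     S7   S4 
   S6     S8   S9 
 * S7    S10  S11 
 * S8     S7   S4 
 * S9     S8   S9 
   S10   S10  S11 
   S11    S5   S6 
(> = start, * = accepting)

start=S0 accept=S4,S7,S8,S9 S0-0->S1 S0-1->S2 S1-0->S1 S1-1->S1 S2-0->S3 S2-1->S1 S3-0->S1 S3-1->S4 S4-0->S5 S4-1->S6 S5-0->S7 S5-1->S4 S6-0->S8 S6-1->S9 S7-0->S10 S7-1->S11 S8-0->S7 S8-1->S4 S9-0->S8 S9-1->S9 S10-0->S10 S10-1->S11 S11-0->S5 S11-1->S6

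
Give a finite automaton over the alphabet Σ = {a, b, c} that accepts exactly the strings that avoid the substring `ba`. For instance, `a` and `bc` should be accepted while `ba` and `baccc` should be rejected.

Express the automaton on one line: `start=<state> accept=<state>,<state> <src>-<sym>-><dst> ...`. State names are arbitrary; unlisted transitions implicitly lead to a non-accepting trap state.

start=q0 accept=q0,q1 q0-a->q0 q0-b->q1 q0-c->q0 q1-a->q2 q1-b->q1 q1-c->q0 q2-a->q2 q2-b->q2 q2-c->q2

This is the complement of 'contains `ba`'. Use the same substring-matching states — q0 through q2 holding how much of `ba` has just been matched — but flip the accepting set: everything except the trap q2 accepts.
3 states suffice.
        a   b   c  
>* q0   q0  q1  q0 
 * q1   q2  q1  q0 
   q2   q2  q2  q2 
(> = start, * = accepting)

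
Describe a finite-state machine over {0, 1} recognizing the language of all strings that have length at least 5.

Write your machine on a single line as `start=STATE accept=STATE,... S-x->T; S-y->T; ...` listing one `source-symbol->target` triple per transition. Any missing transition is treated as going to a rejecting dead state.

We only need to distinguish lengths 0, 1, …, 5, and '>5'. Chain q0 → q1 → q2 → q3 → q4 → q5 → q6 on every symbol, with q6 looping. Accepting states: {q5, q6}.
With 7 states:
        0   1  
>  q0   q1  q1 
   q1   q2  q2 
   q2   q3  q3 
   q3   q4  q4 
   q4   q5  q5 
 * q5   q6  q6 
 * q6   q6  q6 
(> = start, * = accepting)

start=q0; accept=q5,q6; q0-0->q1; q0-1->q1; q1-0->q2; q1-1->q2; q2-0->q3; q2-1->q3; q3-0->q4; q3-1->q4; q4-0->q5; q4-1->q5; q5-0->q6; q5-1->q6; q6-0->q6; q6-1->q6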